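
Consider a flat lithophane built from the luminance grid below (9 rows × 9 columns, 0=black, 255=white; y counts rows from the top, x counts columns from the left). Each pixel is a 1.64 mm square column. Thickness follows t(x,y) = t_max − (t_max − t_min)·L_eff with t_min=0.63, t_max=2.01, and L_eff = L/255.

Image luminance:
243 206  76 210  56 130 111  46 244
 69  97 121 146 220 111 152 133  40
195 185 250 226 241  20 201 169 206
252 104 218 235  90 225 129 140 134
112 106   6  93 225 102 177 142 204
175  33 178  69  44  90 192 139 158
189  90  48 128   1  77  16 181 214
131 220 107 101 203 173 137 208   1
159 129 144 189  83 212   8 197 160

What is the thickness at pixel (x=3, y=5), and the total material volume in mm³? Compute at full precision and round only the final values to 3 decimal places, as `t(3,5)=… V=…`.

t(3,5)=1.637 V=272.223

span = t_max - t_min = 2.01 - 0.63 = 1.380
L(3,5) = 69, L_eff = 69/255 = 0.270588
t(3,5) = 2.01 - 1.380·0.270588 = 1.637
Σt over all 9·9 pixels = 860313/8500 ≈ 101.2132941
V = pitch²·Σt = 1.64²·860313/8500 = 272.223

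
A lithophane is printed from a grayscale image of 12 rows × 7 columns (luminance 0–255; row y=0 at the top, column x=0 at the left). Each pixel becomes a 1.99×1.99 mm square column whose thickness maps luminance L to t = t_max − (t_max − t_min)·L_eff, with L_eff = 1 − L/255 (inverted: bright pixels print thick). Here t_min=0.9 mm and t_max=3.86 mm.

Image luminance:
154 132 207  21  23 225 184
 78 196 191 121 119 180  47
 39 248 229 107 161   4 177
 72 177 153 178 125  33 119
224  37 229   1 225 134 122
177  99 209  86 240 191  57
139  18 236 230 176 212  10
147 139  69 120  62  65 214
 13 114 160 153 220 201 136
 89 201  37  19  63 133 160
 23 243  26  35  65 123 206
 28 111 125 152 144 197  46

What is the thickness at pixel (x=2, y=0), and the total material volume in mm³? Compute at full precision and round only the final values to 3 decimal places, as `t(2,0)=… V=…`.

span = t_max - t_min = 3.86 - 0.9 = 2.960
L(2,0) = 207, L_eff = 1 - 207/255 = 0.188235 (inverted)
t(2,0) = 3.86 - 2.960·0.188235 = 3.303
Σt over all 12·7 pixels = 426828/2125 ≈ 200.8602353
V = pitch²·Σt = 1.99²·426828/2125 = 795.427

t(2,0)=3.303 V=795.427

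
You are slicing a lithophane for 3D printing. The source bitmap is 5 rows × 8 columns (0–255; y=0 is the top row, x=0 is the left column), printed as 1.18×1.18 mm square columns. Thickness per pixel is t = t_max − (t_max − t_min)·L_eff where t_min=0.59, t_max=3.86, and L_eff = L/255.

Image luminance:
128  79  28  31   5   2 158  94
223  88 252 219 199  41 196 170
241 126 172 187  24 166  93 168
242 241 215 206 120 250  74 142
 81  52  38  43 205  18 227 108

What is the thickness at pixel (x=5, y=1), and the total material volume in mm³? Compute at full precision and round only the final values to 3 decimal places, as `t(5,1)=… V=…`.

t(5,1)=3.334 V=119.424

span = t_max - t_min = 3.86 - 0.59 = 3.270
L(5,1) = 41, L_eff = 41/255 = 0.160784
t(5,1) = 3.86 - 3.270·0.160784 = 3.334
Σt over all 5·8 pixels = 182258/2125 ≈ 85.7684706
V = pitch²·Σt = 1.18²·182258/2125 = 119.424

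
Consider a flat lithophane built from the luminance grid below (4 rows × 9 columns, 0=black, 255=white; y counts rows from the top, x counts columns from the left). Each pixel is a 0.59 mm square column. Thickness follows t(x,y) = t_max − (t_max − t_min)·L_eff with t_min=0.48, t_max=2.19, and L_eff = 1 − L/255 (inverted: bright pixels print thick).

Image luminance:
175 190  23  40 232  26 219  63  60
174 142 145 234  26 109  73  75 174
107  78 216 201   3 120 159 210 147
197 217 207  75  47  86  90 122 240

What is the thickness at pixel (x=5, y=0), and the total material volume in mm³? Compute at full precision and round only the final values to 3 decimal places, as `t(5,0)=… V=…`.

t(5,0)=0.654 V=16.991

span = t_max - t_min = 2.19 - 0.48 = 1.710
L(5,0) = 26, L_eff = 1 - 26/255 = 0.898039 (inverted)
t(5,0) = 2.19 - 1.710·0.898039 = 0.654
Σt over all 4·9 pixels = 207447/4250 ≈ 48.8110588
V = pitch²·Σt = 0.59²·207447/4250 = 16.991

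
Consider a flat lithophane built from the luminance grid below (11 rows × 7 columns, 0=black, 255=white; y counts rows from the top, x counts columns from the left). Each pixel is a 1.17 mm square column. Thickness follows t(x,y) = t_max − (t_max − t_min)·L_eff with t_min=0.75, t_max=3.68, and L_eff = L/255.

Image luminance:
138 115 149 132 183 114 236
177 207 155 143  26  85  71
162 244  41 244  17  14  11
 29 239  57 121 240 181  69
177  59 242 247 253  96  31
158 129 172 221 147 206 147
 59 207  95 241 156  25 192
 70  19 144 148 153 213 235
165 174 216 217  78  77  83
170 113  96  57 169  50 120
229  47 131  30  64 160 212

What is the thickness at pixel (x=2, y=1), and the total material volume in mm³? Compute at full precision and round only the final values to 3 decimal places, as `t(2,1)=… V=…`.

t(2,1)=1.899 V=222.738

span = t_max - t_min = 3.68 - 0.75 = 2.930
L(2,1) = 155, L_eff = 155/255 = 0.607843
t(2,1) = 3.68 - 2.930·0.607843 = 1.899
Σt over all 11·7 pixels = 69153/425 ≈ 162.7129412
V = pitch²·Σt = 1.17²·69153/425 = 222.738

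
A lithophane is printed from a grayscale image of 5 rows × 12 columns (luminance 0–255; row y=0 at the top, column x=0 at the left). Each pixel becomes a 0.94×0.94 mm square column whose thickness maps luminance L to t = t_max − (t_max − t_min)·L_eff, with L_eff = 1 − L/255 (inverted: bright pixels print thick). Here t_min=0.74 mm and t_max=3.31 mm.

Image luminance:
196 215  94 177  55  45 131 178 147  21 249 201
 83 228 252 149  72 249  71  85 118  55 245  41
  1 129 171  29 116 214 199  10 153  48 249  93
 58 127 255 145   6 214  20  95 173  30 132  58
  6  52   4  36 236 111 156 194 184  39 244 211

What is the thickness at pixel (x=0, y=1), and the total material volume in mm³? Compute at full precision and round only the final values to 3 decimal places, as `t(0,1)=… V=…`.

span = t_max - t_min = 3.31 - 0.74 = 2.570
L(0,1) = 83, L_eff = 1 - 83/255 = 0.674510 (inverted)
t(0,1) = 3.31 - 2.570·0.674510 = 1.577
Σt over all 5·12 pixels = 614767/5100 ≈ 120.5425490
V = pitch²·Σt = 0.94²·614767/5100 = 106.511

t(0,1)=1.577 V=106.511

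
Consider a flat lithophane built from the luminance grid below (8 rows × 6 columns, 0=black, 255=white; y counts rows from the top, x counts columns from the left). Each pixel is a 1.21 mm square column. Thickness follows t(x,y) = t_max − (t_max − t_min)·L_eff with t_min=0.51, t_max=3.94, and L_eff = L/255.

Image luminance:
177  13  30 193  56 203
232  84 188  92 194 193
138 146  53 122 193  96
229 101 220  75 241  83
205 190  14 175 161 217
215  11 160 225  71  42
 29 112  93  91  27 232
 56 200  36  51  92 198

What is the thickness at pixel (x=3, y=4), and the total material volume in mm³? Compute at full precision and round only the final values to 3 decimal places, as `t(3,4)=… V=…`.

span = t_max - t_min = 3.94 - 0.51 = 3.430
L(3,4) = 175, L_eff = 175/255 = 0.686275
t(3,4) = 3.94 - 3.430·0.686275 = 1.586
Σt over all 8·6 pixels = 178473/1700 ≈ 104.9841176
V = pitch²·Σt = 1.21²·178473/1700 = 153.707

t(3,4)=1.586 V=153.707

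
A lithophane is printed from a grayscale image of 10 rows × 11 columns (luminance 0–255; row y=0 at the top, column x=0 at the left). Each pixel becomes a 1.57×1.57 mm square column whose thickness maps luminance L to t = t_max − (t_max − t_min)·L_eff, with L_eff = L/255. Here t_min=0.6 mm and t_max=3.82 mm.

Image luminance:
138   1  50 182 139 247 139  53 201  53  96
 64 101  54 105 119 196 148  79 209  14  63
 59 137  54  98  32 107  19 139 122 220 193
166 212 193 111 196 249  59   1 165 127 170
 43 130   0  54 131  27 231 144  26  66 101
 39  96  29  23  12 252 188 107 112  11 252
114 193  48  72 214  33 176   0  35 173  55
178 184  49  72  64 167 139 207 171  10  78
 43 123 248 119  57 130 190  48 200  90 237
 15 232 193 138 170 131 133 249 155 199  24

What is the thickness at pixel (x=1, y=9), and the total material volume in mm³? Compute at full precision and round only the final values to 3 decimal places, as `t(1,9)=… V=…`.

t(1,9)=0.890 V=633.922

span = t_max - t_min = 3.82 - 0.6 = 3.220
L(1,9) = 232, L_eff = 232/255 = 0.909804
t(1,9) = 3.82 - 3.220·0.909804 = 0.890
Σt over all 10·11 pixels = 327904/1275 ≈ 257.1796078
V = pitch²·Σt = 1.57²·327904/1275 = 633.922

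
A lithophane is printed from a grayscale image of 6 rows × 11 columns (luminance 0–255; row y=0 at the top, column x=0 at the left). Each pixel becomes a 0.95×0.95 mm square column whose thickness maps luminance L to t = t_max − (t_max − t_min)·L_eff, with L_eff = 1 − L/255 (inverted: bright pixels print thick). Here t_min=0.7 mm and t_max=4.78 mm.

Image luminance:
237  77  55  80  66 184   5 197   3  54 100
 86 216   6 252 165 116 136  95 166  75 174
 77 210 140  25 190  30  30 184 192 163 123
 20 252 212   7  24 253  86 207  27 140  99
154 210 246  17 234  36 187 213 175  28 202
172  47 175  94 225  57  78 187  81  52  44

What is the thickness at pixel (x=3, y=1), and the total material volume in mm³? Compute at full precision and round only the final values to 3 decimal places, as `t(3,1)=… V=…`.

t(3,1)=4.732 V=159.382

span = t_max - t_min = 4.78 - 0.7 = 4.080
L(3,1) = 252, L_eff = 1 - 252/255 = 0.011765 (inverted)
t(3,1) = 4.78 - 4.080·0.011765 = 4.732
Σt over all 6·11 pixels = 176.6
V = pitch²·Σt = 0.95²·176.6 = 159.382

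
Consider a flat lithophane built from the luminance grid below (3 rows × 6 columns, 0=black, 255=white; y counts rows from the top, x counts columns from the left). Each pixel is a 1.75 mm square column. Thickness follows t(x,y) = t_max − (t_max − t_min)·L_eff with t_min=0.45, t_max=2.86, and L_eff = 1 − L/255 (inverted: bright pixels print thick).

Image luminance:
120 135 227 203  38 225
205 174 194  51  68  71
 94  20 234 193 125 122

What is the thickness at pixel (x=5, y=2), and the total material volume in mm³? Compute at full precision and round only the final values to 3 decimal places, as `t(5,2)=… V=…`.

span = t_max - t_min = 2.86 - 0.45 = 2.410
L(5,2) = 122, L_eff = 1 - 122/255 = 0.521569 (inverted)
t(5,2) = 2.86 - 2.410·0.521569 = 1.603
Σt over all 3·6 pixels = 31.718
V = pitch²·Σt = 1.75²·31.718 = 97.136

t(5,2)=1.603 V=97.136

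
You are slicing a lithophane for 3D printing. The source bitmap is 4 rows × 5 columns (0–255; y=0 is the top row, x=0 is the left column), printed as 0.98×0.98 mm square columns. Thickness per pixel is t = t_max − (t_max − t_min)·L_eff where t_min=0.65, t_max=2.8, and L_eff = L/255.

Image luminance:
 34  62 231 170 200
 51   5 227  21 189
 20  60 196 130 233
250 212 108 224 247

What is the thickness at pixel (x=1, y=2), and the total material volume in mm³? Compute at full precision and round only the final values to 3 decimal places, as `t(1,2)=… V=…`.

span = t_max - t_min = 2.8 - 0.65 = 2.150
L(1,2) = 60, L_eff = 60/255 = 0.235294
t(1,2) = 2.8 - 2.150·0.235294 = 2.294
Σt over all 4·5 pixels = 16219/510 ≈ 31.8019608
V = pitch²·Σt = 0.98²·16219/510 = 30.543

t(1,2)=2.294 V=30.543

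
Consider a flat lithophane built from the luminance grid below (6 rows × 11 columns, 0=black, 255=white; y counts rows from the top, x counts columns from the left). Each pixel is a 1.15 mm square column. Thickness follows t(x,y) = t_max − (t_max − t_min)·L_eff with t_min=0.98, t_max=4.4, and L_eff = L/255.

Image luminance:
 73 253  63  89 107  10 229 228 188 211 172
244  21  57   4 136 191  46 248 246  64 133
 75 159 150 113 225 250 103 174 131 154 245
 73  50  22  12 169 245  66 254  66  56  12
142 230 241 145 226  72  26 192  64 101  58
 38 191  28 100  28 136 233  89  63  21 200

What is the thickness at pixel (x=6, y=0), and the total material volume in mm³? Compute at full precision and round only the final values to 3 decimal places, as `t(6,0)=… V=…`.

span = t_max - t_min = 4.4 - 0.98 = 3.420
L(6,0) = 229, L_eff = 229/255 = 0.898039
t(6,0) = 4.4 - 3.420·0.898039 = 1.329
Σt over all 6·11 pixels = 753063/4250 ≈ 177.1912941
V = pitch²·Σt = 1.15²·753063/4250 = 234.335

t(6,0)=1.329 V=234.335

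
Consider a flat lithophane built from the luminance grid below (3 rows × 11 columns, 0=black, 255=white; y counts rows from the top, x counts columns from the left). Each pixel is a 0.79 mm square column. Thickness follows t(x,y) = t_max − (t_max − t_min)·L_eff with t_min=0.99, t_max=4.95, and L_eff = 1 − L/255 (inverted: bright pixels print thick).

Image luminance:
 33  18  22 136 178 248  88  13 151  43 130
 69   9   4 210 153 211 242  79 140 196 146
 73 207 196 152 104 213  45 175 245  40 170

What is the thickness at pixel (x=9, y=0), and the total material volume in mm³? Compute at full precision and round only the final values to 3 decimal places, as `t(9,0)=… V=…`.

t(9,0)=1.658 V=60.504

span = t_max - t_min = 4.95 - 0.99 = 3.960
L(9,0) = 43, L_eff = 1 - 43/255 = 0.831373 (inverted)
t(9,0) = 4.95 - 3.960·0.831373 = 1.658
Σt over all 3·11 pixels = 824043/8500 ≈ 96.9462353
V = pitch²·Σt = 0.79²·824043/8500 = 60.504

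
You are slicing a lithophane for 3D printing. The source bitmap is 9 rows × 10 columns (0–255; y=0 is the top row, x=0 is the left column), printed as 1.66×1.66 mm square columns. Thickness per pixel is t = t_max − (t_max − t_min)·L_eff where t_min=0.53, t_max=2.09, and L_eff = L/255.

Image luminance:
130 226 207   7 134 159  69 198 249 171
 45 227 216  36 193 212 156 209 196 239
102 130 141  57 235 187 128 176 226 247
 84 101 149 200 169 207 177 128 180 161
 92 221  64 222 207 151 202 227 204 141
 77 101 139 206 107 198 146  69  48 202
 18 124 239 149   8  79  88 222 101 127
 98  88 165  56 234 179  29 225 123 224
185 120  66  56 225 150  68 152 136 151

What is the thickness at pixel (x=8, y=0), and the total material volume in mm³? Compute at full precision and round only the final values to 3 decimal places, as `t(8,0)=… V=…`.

span = t_max - t_min = 2.09 - 0.53 = 1.560
L(8,0) = 249, L_eff = 249/255 = 0.976471
t(8,0) = 2.09 - 1.560·0.976471 = 0.567
Σt over all 9·10 pixels = 451727/4250 ≈ 106.2887059
V = pitch²·Σt = 1.66²·451727/4250 = 292.889

t(8,0)=0.567 V=292.889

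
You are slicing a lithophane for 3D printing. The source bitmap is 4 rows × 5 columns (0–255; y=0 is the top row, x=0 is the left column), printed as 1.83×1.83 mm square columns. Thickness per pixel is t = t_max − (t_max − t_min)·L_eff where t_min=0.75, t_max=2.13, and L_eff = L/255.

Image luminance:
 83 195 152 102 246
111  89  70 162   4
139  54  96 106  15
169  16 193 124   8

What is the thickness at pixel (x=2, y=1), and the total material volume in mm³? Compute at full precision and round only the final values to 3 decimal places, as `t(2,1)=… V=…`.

t(2,1)=1.751 V=103.988

span = t_max - t_min = 2.13 - 0.75 = 1.380
L(2,1) = 70, L_eff = 70/255 = 0.274510
t(2,1) = 2.13 - 1.380·0.274510 = 1.751
Σt over all 4·5 pixels = 65984/2125 ≈ 31.0512941
V = pitch²·Σt = 1.83²·65984/2125 = 103.988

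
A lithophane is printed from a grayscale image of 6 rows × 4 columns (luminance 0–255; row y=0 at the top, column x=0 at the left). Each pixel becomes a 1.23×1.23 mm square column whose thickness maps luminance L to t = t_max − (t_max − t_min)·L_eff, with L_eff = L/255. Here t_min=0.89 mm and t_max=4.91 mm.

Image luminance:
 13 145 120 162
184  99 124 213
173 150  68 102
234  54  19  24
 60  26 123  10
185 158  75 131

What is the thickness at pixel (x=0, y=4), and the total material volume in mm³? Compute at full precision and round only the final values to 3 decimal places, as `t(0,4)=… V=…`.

span = t_max - t_min = 4.91 - 0.89 = 4.020
L(0,4) = 60, L_eff = 60/255 = 0.235294
t(0,4) = 4.91 - 4.020·0.235294 = 3.964
Σt over all 6·4 pixels = 76.032
V = pitch²·Σt = 1.23²·76.032 = 115.029

t(0,4)=3.964 V=115.029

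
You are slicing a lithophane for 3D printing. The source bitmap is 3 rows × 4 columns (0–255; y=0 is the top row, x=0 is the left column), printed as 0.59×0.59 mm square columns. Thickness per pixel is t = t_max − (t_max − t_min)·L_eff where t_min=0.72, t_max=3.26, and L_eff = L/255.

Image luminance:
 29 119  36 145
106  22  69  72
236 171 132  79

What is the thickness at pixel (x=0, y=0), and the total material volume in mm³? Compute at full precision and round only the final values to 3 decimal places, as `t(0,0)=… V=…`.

t(0,0)=2.971 V=9.401

span = t_max - t_min = 3.26 - 0.72 = 2.540
L(0,0) = 29, L_eff = 29/255 = 0.113725
t(0,0) = 3.26 - 2.540·0.113725 = 2.971
Σt over all 3·4 pixels = 172174/6375 ≈ 27.0076863
V = pitch²·Σt = 0.59²·172174/6375 = 9.401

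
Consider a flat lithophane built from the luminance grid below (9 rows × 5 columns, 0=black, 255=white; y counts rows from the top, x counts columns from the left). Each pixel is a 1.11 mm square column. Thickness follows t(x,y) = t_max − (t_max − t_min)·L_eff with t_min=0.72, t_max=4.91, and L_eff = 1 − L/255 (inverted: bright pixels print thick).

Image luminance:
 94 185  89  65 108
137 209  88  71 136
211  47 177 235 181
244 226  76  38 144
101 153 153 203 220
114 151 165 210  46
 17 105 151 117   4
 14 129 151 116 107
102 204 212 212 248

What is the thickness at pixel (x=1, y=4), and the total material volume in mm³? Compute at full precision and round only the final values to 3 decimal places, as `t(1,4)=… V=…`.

t(1,4)=3.234 V=164.751

span = t_max - t_min = 4.91 - 0.72 = 4.190
L(1,4) = 153, L_eff = 1 - 153/255 = 0.400000 (inverted)
t(1,4) = 4.91 - 4.190·0.400000 = 3.234
Σt over all 9·5 pixels = 1704877/12750 ≈ 133.7158431
V = pitch²·Σt = 1.11²·1704877/12750 = 164.751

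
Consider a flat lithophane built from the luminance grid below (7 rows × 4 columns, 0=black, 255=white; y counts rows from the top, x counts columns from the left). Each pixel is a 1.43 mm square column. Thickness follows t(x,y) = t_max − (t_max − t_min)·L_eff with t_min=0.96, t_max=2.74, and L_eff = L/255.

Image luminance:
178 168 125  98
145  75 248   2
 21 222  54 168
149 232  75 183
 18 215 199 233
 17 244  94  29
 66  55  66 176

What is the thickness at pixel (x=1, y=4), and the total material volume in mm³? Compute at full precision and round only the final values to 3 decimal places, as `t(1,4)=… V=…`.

span = t_max - t_min = 2.74 - 0.96 = 1.780
L(1,4) = 215, L_eff = 215/255 = 0.843137
t(1,4) = 2.74 - 1.780·0.843137 = 1.239
Σt over all 7·4 pixels = 44119/850 ≈ 51.9047059
V = pitch²·Σt = 1.43²·44119/850 = 106.140

t(1,4)=1.239 V=106.140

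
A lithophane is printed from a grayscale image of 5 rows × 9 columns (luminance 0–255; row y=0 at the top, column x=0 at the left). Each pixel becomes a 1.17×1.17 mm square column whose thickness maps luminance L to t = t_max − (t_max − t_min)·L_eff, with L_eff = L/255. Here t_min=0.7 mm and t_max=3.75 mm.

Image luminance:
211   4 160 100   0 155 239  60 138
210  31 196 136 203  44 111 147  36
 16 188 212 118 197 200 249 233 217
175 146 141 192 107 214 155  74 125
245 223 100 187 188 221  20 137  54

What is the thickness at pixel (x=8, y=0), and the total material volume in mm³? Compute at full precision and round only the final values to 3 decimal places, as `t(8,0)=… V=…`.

t(8,0)=2.099 V=124.331

span = t_max - t_min = 3.75 - 0.7 = 3.050
L(8,0) = 138, L_eff = 138/255 = 0.541176
t(8,0) = 3.75 - 3.050·0.541176 = 2.099
Σt over all 5·9 pixels = 46321/510 ≈ 90.8254902
V = pitch²·Σt = 1.17²·46321/510 = 124.331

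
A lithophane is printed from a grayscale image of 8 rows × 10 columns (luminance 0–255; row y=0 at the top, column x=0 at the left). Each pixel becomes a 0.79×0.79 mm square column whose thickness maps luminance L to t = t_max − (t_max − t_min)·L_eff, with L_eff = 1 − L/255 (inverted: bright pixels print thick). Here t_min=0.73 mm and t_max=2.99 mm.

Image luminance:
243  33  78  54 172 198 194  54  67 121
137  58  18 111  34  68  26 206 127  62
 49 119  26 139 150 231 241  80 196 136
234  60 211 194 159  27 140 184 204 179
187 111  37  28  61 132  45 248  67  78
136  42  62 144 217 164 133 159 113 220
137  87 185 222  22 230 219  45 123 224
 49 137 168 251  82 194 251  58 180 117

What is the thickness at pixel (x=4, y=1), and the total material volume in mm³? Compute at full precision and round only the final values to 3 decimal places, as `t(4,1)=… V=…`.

t(4,1)=1.031 V=93.889

span = t_max - t_min = 2.99 - 0.73 = 2.260
L(4,1) = 34, L_eff = 1 - 34/255 = 0.866667 (inverted)
t(4,1) = 2.99 - 2.260·0.866667 = 1.031
Σt over all 8·10 pixels = 383621/2550 ≈ 150.4396078
V = pitch²·Σt = 0.79²·383621/2550 = 93.889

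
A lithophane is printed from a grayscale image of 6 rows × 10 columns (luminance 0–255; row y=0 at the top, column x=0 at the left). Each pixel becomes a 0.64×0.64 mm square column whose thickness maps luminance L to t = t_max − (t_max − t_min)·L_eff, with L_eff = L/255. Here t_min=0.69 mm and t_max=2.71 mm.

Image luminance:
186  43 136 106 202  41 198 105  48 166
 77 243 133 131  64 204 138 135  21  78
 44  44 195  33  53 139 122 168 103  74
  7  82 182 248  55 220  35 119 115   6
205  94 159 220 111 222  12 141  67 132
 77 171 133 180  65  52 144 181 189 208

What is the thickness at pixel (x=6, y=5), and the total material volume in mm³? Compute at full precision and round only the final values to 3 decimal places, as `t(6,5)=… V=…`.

t(6,5)=1.569 V=43.038

span = t_max - t_min = 2.71 - 0.69 = 2.020
L(6,5) = 144, L_eff = 144/255 = 0.564706
t(6,5) = 2.71 - 2.020·0.564706 = 1.569
Σt over all 6·10 pixels = 669844/6375 ≈ 105.0735686
V = pitch²·Σt = 0.64²·669844/6375 = 43.038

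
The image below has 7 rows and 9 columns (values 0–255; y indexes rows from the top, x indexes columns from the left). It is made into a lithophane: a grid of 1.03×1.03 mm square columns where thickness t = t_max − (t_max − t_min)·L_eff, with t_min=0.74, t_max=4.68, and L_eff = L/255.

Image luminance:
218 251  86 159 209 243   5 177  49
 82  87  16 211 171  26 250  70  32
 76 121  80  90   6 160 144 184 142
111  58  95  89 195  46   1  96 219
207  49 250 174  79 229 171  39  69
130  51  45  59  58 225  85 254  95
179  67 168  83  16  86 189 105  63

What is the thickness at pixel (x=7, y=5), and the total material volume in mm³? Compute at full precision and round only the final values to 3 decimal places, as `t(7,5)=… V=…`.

t(7,5)=0.755 V=190.184

span = t_max - t_min = 4.68 - 0.74 = 3.940
L(7,5) = 254, L_eff = 254/255 = 0.996078
t(7,5) = 4.68 - 3.940·0.996078 = 0.755
Σt over all 7·9 pixels = 2689/15 ≈ 179.2666667
V = pitch²·Σt = 1.03²·2689/15 = 190.184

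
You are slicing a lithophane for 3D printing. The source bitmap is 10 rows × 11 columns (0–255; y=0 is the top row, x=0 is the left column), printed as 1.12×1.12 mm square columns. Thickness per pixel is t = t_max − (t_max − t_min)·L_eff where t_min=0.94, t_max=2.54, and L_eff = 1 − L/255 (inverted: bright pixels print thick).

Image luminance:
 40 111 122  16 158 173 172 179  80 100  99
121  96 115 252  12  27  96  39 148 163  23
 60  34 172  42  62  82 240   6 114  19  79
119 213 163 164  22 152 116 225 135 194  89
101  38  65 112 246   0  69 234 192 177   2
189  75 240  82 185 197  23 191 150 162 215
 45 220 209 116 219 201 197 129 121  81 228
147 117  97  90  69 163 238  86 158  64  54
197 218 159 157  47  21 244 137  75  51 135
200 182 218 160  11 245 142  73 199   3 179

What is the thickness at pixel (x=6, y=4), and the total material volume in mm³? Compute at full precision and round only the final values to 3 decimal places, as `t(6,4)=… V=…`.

t(6,4)=1.373 V=239.037

span = t_max - t_min = 2.54 - 0.94 = 1.600
L(6,4) = 69, L_eff = 1 - 69/255 = 0.729412 (inverted)
t(6,4) = 2.54 - 1.600·0.729412 = 1.373
Σt over all 10·11 pixels = 242963/1275 ≈ 190.5592157
V = pitch²·Σt = 1.12²·242963/1275 = 239.037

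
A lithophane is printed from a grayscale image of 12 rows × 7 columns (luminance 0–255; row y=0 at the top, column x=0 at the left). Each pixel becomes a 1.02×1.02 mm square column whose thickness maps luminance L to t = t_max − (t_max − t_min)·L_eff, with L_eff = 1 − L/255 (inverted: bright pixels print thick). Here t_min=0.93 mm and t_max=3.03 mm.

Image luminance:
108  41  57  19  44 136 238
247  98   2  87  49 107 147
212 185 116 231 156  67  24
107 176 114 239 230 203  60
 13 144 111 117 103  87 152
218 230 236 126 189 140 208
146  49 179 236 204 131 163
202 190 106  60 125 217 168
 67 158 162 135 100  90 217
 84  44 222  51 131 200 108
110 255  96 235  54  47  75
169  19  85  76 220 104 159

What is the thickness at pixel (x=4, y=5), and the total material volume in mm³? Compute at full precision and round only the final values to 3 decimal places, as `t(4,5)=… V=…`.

span = t_max - t_min = 3.03 - 0.93 = 2.100
L(4,5) = 189, L_eff = 1 - 189/255 = 0.258824 (inverted)
t(4,5) = 3.03 - 2.100·0.258824 = 2.486
Σt over all 12·7 pixels = 144963/850 ≈ 170.5447059
V = pitch²·Σt = 1.02²·144963/850 = 177.435

t(4,5)=2.486 V=177.435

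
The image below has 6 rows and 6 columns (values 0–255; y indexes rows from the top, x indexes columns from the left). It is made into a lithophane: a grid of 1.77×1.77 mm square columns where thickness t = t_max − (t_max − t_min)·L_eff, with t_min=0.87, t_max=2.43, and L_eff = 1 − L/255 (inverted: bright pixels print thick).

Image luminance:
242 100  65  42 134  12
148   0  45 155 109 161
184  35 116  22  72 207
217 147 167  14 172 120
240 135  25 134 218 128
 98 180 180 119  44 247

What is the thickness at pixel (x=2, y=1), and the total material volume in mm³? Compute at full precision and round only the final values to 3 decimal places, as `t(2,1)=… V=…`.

t(2,1)=1.145 V=183.104

span = t_max - t_min = 2.43 - 0.87 = 1.560
L(2,1) = 45, L_eff = 1 - 45/255 = 0.823529 (inverted)
t(2,1) = 2.43 - 1.560·0.823529 = 1.145
Σt over all 6·6 pixels = 124197/2125 ≈ 58.4456471
V = pitch²·Σt = 1.77²·124197/2125 = 183.104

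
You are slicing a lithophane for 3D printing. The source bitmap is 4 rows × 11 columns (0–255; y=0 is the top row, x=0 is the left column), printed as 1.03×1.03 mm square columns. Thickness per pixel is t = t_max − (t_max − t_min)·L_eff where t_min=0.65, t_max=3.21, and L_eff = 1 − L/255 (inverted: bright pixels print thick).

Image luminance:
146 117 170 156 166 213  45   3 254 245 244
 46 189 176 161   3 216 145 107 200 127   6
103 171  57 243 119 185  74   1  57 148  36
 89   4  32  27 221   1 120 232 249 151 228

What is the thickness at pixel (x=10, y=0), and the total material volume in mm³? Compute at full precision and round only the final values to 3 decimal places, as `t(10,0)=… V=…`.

span = t_max - t_min = 3.21 - 0.65 = 2.560
L(10,0) = 244, L_eff = 1 - 244/255 = 0.043137 (inverted)
t(10,0) = 3.21 - 2.560·0.043137 = 3.100
Σt over all 4·11 pixels = 546037/6375 ≈ 85.6528627
V = pitch²·Σt = 1.03²·546037/6375 = 90.869

t(10,0)=3.100 V=90.869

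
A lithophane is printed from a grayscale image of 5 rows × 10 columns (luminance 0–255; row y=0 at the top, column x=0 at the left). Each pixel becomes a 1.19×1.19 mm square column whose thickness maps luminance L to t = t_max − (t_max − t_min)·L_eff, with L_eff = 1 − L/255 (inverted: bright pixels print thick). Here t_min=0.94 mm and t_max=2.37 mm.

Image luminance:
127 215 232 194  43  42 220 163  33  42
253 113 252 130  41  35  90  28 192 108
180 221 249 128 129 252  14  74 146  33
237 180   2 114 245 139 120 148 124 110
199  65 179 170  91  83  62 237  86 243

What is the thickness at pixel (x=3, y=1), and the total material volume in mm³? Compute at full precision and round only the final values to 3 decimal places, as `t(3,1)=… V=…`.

t(3,1)=1.669 V=120.661

span = t_max - t_min = 2.37 - 0.94 = 1.430
L(3,1) = 130, L_eff = 1 - 130/255 = 0.490196 (inverted)
t(3,1) = 2.37 - 1.430·0.490196 = 1.669
Σt over all 5·10 pixels = 724253/8500 ≈ 85.2062353
V = pitch²·Σt = 1.19²·724253/8500 = 120.661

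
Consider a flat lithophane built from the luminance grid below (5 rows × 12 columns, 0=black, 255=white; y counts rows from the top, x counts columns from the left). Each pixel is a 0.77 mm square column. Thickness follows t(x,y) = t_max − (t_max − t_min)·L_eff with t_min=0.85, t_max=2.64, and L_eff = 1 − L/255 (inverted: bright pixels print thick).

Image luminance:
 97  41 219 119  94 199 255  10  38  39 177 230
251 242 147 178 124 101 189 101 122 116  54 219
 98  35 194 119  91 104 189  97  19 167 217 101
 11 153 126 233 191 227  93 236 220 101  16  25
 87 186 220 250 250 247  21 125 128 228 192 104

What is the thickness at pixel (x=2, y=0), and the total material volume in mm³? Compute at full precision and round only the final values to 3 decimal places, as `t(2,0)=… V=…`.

span = t_max - t_min = 2.64 - 0.85 = 1.790
L(2,0) = 219, L_eff = 1 - 219/255 = 0.141176 (inverted)
t(2,0) = 2.64 - 1.790·0.141176 = 2.387
Σt over all 5·12 pixels = 938459/8500 ≈ 110.4069412
V = pitch²·Σt = 0.77²·938459/8500 = 65.460

t(2,0)=2.387 V=65.460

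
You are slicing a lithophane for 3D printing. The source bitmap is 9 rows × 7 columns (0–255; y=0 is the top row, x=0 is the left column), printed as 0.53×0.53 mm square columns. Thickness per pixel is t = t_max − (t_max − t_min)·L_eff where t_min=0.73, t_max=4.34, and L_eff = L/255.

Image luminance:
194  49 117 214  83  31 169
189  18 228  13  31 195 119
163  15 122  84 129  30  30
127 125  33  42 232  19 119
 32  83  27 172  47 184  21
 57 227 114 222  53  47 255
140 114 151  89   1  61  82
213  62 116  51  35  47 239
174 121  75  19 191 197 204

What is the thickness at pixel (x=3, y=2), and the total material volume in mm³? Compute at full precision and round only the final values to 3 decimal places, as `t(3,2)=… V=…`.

span = t_max - t_min = 4.34 - 0.73 = 3.610
L(3,2) = 84, L_eff = 84/255 = 0.329412
t(3,2) = 4.34 - 3.610·0.329412 = 3.151
Σt over all 9·7 pixels = 1500629/8500 ≈ 176.5445882
V = pitch²·Σt = 0.53²·1500629/8500 = 49.591

t(3,2)=3.151 V=49.591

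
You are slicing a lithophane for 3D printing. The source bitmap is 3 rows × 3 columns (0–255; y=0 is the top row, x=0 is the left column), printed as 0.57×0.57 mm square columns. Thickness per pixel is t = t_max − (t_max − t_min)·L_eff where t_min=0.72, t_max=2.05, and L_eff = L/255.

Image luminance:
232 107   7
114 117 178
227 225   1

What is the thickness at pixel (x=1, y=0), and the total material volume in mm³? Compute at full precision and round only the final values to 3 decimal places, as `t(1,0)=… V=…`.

span = t_max - t_min = 2.05 - 0.72 = 1.330
L(1,0) = 107, L_eff = 107/255 = 0.419608
t(1,0) = 2.05 - 1.330·0.419608 = 1.492
Σt over all 3·3 pixels = 309811/25500 ≈ 12.1494510
V = pitch²·Σt = 0.57²·309811/25500 = 3.947

t(1,0)=1.492 V=3.947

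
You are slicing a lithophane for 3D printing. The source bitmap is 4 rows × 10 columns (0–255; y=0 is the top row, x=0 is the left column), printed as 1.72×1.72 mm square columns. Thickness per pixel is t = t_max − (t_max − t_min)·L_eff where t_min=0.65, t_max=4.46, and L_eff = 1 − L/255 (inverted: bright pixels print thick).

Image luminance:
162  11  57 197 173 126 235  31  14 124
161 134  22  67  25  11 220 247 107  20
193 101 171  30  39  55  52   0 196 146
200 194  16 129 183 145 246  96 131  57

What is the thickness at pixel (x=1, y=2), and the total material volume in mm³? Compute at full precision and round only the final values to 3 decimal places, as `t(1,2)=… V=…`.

span = t_max - t_min = 4.46 - 0.65 = 3.810
L(1,2) = 101, L_eff = 1 - 101/255 = 0.603922 (inverted)
t(1,2) = 4.46 - 3.810·0.603922 = 2.159
Σt over all 4·10 pixels = 198887/2125 ≈ 93.5938824
V = pitch²·Σt = 1.72²·198887/2125 = 276.888

t(1,2)=2.159 V=276.888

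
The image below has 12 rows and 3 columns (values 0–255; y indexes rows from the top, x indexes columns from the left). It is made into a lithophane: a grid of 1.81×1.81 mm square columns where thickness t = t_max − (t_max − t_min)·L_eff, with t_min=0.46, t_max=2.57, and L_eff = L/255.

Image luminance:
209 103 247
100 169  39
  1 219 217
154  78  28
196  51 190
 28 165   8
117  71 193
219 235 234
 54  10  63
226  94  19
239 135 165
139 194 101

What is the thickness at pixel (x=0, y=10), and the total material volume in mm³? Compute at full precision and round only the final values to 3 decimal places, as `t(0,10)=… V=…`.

span = t_max - t_min = 2.57 - 0.46 = 2.110
L(0,10) = 239, L_eff = 239/255 = 0.937255
t(0,10) = 2.57 - 2.110·0.937255 = 0.592
Σt over all 12·3 pixels = 9103/170 ≈ 53.5470588
V = pitch²·Σt = 1.81²·9103/170 = 175.426

t(0,10)=0.592 V=175.426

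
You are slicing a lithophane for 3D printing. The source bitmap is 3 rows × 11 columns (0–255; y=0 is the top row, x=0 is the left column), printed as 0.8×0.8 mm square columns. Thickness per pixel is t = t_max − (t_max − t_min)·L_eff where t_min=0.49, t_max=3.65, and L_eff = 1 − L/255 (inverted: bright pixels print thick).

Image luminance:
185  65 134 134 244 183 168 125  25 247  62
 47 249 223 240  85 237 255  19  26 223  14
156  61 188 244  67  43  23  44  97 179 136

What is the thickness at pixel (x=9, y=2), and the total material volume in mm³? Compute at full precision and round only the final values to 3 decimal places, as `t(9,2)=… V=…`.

span = t_max - t_min = 3.65 - 0.49 = 3.160
L(9,2) = 179, L_eff = 1 - 179/255 = 0.298039 (inverted)
t(9,2) = 3.65 - 3.160·0.298039 = 2.708
Σt over all 3·11 pixels = 603861/8500 ≈ 71.0424706
V = pitch²·Σt = 0.8²·603861/8500 = 45.467

t(9,2)=2.708 V=45.467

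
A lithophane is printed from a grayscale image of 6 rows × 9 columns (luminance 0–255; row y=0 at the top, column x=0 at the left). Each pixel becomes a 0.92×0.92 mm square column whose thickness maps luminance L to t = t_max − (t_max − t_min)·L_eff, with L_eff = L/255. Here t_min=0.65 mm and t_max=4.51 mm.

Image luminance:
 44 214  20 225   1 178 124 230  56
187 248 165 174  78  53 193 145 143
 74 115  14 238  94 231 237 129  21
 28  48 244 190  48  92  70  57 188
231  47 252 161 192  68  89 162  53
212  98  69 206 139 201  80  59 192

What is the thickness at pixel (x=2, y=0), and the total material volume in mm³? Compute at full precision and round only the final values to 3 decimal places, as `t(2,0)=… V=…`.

t(2,0)=4.207 V=115.076

span = t_max - t_min = 4.51 - 0.65 = 3.860
L(2,0) = 20, L_eff = 20/255 = 0.078431
t(2,0) = 4.51 - 3.860·0.078431 = 4.207
Σt over all 6·9 pixels = 288914/2125 ≈ 135.9595294
V = pitch²·Σt = 0.92²·288914/2125 = 115.076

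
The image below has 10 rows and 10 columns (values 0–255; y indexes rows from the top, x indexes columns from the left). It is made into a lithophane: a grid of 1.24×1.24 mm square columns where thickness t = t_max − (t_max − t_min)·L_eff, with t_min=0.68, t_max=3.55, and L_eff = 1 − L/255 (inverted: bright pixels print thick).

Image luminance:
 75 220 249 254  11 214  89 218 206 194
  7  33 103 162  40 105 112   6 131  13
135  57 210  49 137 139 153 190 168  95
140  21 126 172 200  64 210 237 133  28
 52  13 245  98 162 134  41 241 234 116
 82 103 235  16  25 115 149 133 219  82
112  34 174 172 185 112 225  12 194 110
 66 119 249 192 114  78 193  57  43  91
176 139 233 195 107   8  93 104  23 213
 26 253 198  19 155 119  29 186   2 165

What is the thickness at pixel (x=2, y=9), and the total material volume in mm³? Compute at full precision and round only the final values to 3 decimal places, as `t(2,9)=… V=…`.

t(2,9)=2.908 V=322.191

span = t_max - t_min = 3.55 - 0.68 = 2.870
L(2,9) = 198, L_eff = 1 - 198/255 = 0.223529 (inverted)
t(2,9) = 3.55 - 2.870·0.223529 = 2.908
Σt over all 10·10 pixels = 445276/2125 ≈ 209.5416471
V = pitch²·Σt = 1.24²·445276/2125 = 322.191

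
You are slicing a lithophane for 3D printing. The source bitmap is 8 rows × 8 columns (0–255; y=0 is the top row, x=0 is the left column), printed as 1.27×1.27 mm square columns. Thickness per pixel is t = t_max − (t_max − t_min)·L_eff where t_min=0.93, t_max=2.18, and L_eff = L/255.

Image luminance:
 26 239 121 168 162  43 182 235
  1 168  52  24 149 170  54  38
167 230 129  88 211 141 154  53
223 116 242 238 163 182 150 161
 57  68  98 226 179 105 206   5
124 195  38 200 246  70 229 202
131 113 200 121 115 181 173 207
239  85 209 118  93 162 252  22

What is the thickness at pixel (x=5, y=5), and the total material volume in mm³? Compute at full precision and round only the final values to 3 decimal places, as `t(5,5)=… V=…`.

t(5,5)=1.837 V=152.696

span = t_max - t_min = 2.18 - 0.93 = 1.250
L(5,5) = 70, L_eff = 70/255 = 0.274510
t(5,5) = 2.18 - 1.250·0.274510 = 1.837
Σt over all 8·8 pixels = 482827/5100 ≈ 94.6719608
V = pitch²·Σt = 1.27²·482827/5100 = 152.696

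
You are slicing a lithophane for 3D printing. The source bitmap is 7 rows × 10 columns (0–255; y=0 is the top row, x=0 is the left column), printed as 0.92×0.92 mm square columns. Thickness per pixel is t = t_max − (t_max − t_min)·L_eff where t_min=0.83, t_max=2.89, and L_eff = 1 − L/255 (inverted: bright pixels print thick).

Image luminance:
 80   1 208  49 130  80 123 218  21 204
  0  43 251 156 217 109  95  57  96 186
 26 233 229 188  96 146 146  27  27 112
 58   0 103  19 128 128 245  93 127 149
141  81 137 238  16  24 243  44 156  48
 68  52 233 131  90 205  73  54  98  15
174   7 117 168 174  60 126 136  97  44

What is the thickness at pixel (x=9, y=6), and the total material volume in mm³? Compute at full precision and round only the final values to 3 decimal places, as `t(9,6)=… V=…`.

span = t_max - t_min = 2.89 - 0.83 = 2.060
L(9,6) = 44, L_eff = 1 - 44/255 = 0.827451 (inverted)
t(9,6) = 2.89 - 2.060·0.827451 = 1.185
Σt over all 7·10 pixels = 121.548
V = pitch²·Σt = 0.92²·121.548 = 102.878

t(9,6)=1.185 V=102.878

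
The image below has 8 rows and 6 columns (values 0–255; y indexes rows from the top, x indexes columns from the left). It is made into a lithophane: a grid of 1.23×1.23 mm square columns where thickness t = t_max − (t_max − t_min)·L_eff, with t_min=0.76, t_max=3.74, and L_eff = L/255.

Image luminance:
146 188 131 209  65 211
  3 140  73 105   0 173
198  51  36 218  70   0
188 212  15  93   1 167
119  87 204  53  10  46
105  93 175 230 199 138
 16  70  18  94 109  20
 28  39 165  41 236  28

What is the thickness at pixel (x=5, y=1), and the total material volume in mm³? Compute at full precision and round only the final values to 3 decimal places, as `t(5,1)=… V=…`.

span = t_max - t_min = 3.74 - 0.76 = 2.980
L(5,1) = 173, L_eff = 173/255 = 0.678431
t(5,1) = 3.74 - 2.980·0.678431 = 1.718
Σt over all 8·6 pixels = 256916/2125 ≈ 120.9016471
V = pitch²·Σt = 1.23²·256916/2125 = 182.912

t(5,1)=1.718 V=182.912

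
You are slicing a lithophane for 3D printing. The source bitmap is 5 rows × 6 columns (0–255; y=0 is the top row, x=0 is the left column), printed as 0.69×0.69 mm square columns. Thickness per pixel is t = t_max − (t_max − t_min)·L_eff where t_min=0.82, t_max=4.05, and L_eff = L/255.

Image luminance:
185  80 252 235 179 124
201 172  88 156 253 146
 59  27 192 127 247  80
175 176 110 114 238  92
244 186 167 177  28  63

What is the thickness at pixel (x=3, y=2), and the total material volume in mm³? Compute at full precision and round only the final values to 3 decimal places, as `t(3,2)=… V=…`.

span = t_max - t_min = 4.05 - 0.82 = 3.230
L(3,2) = 127, L_eff = 127/255 = 0.498039
t(3,2) = 4.05 - 3.230·0.498039 = 2.441
Σt over all 5·6 pixels = 95363/1500 ≈ 63.5753333
V = pitch²·Σt = 0.69²·95363/1500 = 30.268

t(3,2)=2.441 V=30.268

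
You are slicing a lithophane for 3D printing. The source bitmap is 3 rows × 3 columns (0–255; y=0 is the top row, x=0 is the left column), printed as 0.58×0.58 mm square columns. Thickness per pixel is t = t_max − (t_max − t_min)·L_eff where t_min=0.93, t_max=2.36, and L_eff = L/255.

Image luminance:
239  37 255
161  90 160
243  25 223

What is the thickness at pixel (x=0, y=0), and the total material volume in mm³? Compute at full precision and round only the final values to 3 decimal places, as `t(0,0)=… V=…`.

span = t_max - t_min = 2.36 - 0.93 = 1.430
L(0,0) = 239, L_eff = 239/255 = 0.937255
t(0,0) = 2.36 - 1.430·0.937255 = 1.020
Σt over all 3·3 pixels = 336701/25500 ≈ 13.2039608
V = pitch²·Σt = 0.58²·336701/25500 = 4.442

t(0,0)=1.020 V=4.442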